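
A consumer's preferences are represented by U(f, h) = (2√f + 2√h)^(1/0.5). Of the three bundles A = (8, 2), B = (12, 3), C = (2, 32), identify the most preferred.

Bundle C

Evaluate utility at each bundle:
U(A) = 72.000.
U(B) = 108.000.
U(C) = 200.000.
Highest utility is C, so C ≻ B ≻ A.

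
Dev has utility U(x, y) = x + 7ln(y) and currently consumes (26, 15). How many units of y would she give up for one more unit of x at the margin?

MU_x = 1, MU_y = 7/y.
MRS = 1 ÷ (7/y).
At (26, 15): MRS = 15/7.
That is, one extra unit of x is worth 15/7 units of y at the margin.

MRS = 15/7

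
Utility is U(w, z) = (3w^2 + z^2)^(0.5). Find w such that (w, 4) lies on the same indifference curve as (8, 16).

U depends on (w, z) only through S = 3w^2 + z^2, so equal utility means equal S. At (8, 16): S = 448.
With z = 4: 4^2 = 16, so 3w^2 = 448 − 16 = 432, i.e. w^2 = 144.
Hence w = √144 = 12.
Check: U(12, 4) = 21.166.

w = 12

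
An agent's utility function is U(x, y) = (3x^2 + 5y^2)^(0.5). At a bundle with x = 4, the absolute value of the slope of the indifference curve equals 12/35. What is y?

y = 7

For CES with ρ = 2, MRS = (3/5)·(y/x)^(-1).
Setting (3/5)·(y/4)^(-1) = 12/35 gives (y/4)^(-1) = 4/7, so y/4 = 1.75 and y = 7.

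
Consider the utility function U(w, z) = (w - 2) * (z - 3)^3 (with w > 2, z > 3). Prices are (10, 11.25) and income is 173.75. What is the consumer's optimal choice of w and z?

MU_w = (z−3)^3, MU_z = 3·(w−2)·(z−3)^2.
MRS = (1/3)·(z−3)/(w−2).
Tangency: set MRS = p_w/p_z = 10/11.25 = 8/9.
So (1/3)·(z − 3)/(w − 2) = 8/9, i.e. (z − 3) = (8/3)·(w − 2).
Rewrite the budget in excess-of-subsistence terms: 10·(w − 2) + 11.25·(z − 3) = 173.75 − 10·2 − 11.25·3 = 120.
Substituting, 40·(w − 2) = 120, so w − 2 = 3 and w* = 5.
Then z − 3 = (8/3)·3 = 8, so z* = 11.

w* = 5, z* = 11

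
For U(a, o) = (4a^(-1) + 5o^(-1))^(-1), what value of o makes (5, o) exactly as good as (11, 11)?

U depends on (a, o) only through S = 4a^(-1) + 5o^(-1), so equal utility means equal S. At (11, 11): S = 9/11.
With a = 5: 4·5^(-1) = 0.8, so 5o^(-1) = 9/11 − 0.8 = 1/55, i.e. o^(-1) = 1/275.
Hence o = 1/(1/275) = 275.
Check: U(5, 275) = 1.2222.

o = 275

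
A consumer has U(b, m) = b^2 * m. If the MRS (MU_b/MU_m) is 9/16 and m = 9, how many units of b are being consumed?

b = 32

MU_b = 2·b·m and MU_m = b^2.
MRS = MU_b/MU_m = (2/1)·m/b.
Substitute m = 9: MRS = 18/b. Setting 18/b = 9/16 gives b = 18/(9/16) = 32.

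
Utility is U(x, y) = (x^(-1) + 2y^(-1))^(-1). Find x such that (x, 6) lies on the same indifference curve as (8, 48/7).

x = 12

U depends on (x, y) only through S = x^(-1) + 2y^(-1), so equal utility means equal S. At (8, 48/7): S = 5/12.
With y = 6: 2·6^(-1) = 1/3, so x^(-1) = 5/12 − 1/3 = 1/12.
Hence x = 1/(1/12) = 12.
Check: U(12, 6) = 2.4.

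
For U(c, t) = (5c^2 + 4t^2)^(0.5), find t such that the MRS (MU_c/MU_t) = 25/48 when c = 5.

For CES with ρ = 2, MRS = (5/4)·(t/c)^(-1).
Setting (5/4)·(t/5)^(-1) = 25/48 gives (t/5)^(-1) = 5/12, so t/5 = 2.4 and t = 12.

t = 12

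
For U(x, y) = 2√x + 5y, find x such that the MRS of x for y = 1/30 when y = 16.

x = 36

MU_x = 2/(2√x), MU_y = 5.
MRS = 2/(2√x) ÷ 5.
MRS depends only on x: 0.2/√x = 1/30 ⇒ √x = 0.2/(1/30) = 6 ⇒ x = 36.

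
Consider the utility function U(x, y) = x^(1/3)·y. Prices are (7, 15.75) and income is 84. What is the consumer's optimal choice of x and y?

x* = 3, y* = 4

MU_x = 1/3·x^(-2/3)·y and MU_y = x^(1/3).
MRS = MU_x/MU_y = (1/3)·y/x.
Tangency: set MRS = p_x/p_y = 7/15.75 = 4/9.
So (1/3)·y/x = 4/9, i.e. y = (4/3)·x.
Substitute into the budget 7·x + 15.75·y = 84: 28·x = 84, so x* = 3.
Then y* = (4/3)·3 = 4.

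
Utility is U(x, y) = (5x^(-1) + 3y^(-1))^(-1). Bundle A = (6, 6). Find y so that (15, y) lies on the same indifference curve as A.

U depends on (x, y) only through S = 5x^(-1) + 3y^(-1), so equal utility means equal S. At (6, 6): S = 4/3.
With x = 15: 5·15^(-1) = 1/3, so 3y^(-1) = 4/3 − 1/3 = 1, i.e. y^(-1) = 1/3.
Hence y = 1/(1/3) = 3.
Check: U(15, 3) = 0.75.

y = 3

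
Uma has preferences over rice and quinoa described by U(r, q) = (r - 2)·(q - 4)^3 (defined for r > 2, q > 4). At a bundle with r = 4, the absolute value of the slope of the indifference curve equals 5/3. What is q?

q = 14

MU_r = (q−4)^3, MU_q = 3·(r−2)·(q−4)^2.
MRS = (1/3)·(q−4)/(r−2).
Substitute r = 4: MRS = (q − 4)/6. Setting this equal to 5/3 gives q − 4 = (5/3)·6 = 10, so q = 14.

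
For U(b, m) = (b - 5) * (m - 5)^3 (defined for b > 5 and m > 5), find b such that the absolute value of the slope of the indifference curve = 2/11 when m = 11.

b = 16

MU_b = (m−5)^3, MU_m = 3·(b−5)·(m−5)^2.
MRS = (1/3)·(m−5)/(b−5).
Substitute m = 11: MRS = 2/(b − 5). Setting this equal to 2/11 gives b − 5 = 2/(2/11) = 11, so b = 16.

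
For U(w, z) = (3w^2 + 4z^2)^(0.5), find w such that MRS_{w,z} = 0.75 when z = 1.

For CES with ρ = 2, MRS = (3/4)·(z/w)^(-1).
Setting (3/4)·(1/w)^(-1) = 0.75 gives (1/w)^(-1) = 1, so 1/w = 1 and w = 1.

w = 1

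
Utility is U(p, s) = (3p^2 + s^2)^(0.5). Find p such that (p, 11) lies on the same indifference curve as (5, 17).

U depends on (p, s) only through S = 3p^2 + s^2, so equal utility means equal S. At (5, 17): S = 364.
With s = 11: 11^2 = 121, so 3p^2 = 364 − 121 = 243, i.e. p^2 = 81.
Hence p = √81 = 9.
Check: U(9, 11) = 19.0788.

p = 9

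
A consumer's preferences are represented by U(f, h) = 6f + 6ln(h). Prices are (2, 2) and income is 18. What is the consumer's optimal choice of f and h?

f* = 8, h* = 1

MU_f = 6, MU_h = 6/h.
MRS = 6 ÷ (6/h).
Tangency: set MRS = p_f/p_h = 2/2 = 1.
MRS depends only on h: h = 1 ⇒ h* = 1.
From the budget, 2·f = 18 − 2·1 = 16, so f* = 8.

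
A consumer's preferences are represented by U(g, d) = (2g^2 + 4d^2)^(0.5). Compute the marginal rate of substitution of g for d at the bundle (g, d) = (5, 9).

For CES with ρ = 2, MRS = (2/4)·(d/g)^(-1).
At (5, 9): MRS = 5/18.
That is, one extra unit of g is worth 5/18 units of d at the margin.

MRS = 5/18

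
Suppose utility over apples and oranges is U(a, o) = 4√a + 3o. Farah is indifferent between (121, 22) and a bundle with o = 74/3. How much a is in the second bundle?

U(121, 22) = 110.
Set U(a, 74/3) = 110 and solve.
With o = 74/3: 4√a = 110 − 3·74/3 = 36, so √a = 9 and a = 81.
Check: U(81, 74/3) = 110.

a = 81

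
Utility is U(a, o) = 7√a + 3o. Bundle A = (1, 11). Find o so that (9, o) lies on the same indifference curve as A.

U(1, 11) = 40.
Set U(9, o) = 40 and solve.
With a = 9: √9 = 3, so 3o = 40 − 7·3 = 19 and o = 19/3.
Check: U(9, 19/3) = 40.

o = 19/3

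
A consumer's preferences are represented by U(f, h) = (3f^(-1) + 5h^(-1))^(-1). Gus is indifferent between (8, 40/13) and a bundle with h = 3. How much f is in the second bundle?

U depends on (f, h) only through S = 3f^(-1) + 5h^(-1), so equal utility means equal S. At (8, 40/13): S = 2.
With h = 3: 5·3^(-1) = 5/3, so 3f^(-1) = 2 − 5/3 = 1/3, i.e. f^(-1) = 1/9.
Hence f = 1/(1/9) = 9.
Check: U(9, 3) = 0.5.

f = 9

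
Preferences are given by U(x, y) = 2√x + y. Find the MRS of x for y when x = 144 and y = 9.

MU_x = 2/(2√x), MU_y = 1.
MRS = 2/(2√x) ÷ 1.
At (144, 9): MRS = 1/12.
That is, one extra unit of x is worth 1/12 units of y at the margin.

MRS = 1/12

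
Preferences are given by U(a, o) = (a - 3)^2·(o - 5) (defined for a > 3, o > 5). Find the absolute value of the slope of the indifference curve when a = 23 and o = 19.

MRS = 1.4

MU_a = 2·(a−3)·(o−5), MU_o = (a−3)^2.
MRS = (2/1)·(o−5)/(a−3).
At (23, 19): MRS = 1.4.
The indifference curve has slope −1.4 at this bundle.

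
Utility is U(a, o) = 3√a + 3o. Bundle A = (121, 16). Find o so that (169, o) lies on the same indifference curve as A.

U(121, 16) = 81.
Set U(169, o) = 81 and solve.
With a = 169: √169 = 13, so 3o = 81 − 3·13 = 42 and o = 14.
Check: U(169, 14) = 81.

o = 14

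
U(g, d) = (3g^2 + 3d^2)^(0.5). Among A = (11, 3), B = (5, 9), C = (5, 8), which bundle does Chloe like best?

Evaluate utility at each bundle:
U(A) = 19.748.
U(B) = 17.833.
U(C) = 16.340.
Highest utility is A, so A ≻ B ≻ C.

Bundle A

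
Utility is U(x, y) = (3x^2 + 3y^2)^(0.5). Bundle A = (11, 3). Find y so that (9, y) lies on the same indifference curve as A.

U depends on (x, y) only through S = 3x^2 + 3y^2, so equal utility means equal S. At (11, 3): S = 390.
With x = 9: 3·9^2 = 243, so 3y^2 = 390 − 243 = 147, i.e. y^2 = 49.
Hence y = √49 = 7.
Check: U(9, 7) = 19.7484.

y = 7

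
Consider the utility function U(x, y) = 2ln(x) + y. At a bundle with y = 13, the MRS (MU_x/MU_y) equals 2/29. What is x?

x = 29

MU_x = 2/x, MU_y = 1.
MRS = 2/x ÷ 1.
MRS depends only on x: 2/x = 2/29 ⇒ x = 2/(2/29) = 29.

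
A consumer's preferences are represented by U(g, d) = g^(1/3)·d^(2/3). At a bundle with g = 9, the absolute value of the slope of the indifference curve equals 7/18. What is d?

d = 7

MU_g = 1/3·g^(-2/3)·d^(2/3) and MU_d = 2/3·g^(1/3)·d^(-1/3).
MRS = MU_g/MU_d = (0.5)·d/g.
Substitute g = 9: MRS = d/18. Setting d/18 = 7/18 gives d = (7/18)·18 = 7.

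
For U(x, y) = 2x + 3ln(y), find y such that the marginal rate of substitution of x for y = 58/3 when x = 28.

y = 29

MU_x = 2, MU_y = 3/y.
MRS = 2 ÷ (3/y).
MRS depends only on y: (2/3)·y = 58/3 ⇒ y = (58/3)/(2/3) = 29.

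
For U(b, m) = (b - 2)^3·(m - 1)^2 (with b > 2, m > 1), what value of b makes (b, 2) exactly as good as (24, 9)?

b = 90

U(24, 9) = 681472.
Set U(b, 2) = 681472 and solve.
With m = 2: (2 − 1)^2 = 1, so (b − 2)^3 = 681472/1 = 681472.
Taking the cube root (with b > 2): b − 2 = 88, so b = 90.
Check: U(90, 2) = 681472.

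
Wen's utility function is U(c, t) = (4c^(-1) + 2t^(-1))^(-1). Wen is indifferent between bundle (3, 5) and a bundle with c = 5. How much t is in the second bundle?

t = 15/7

U depends on (c, t) only through S = 4c^(-1) + 2t^(-1), so equal utility means equal S. At (3, 5): S = 26/15.
With c = 5: 4·5^(-1) = 0.8, so 2t^(-1) = 26/15 − 0.8 = 14/15, i.e. t^(-1) = 7/15.
Hence t = 1/(7/15) = 15/7.
Check: U(5, 15/7) = 0.5769.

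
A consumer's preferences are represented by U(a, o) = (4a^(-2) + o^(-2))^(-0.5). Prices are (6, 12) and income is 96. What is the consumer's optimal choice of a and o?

For CES with ρ = -2, MRS = (4/1)·(o/a)^3.
Tangency: set MRS = p_a/p_o = 6/12 = 0.5.
So (o/a)^3 = 0.125; taking the cube root, o/a = 0.5, i.e. o = 0.5·a.
Substitute into the budget 6·a + 12·o = 96: 12·a = 96, so a* = 8 and o* = 0.5·8 = 4.

a* = 8, o* = 4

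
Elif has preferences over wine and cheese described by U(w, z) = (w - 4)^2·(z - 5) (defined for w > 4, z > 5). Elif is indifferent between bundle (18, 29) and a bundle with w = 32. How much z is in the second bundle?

z = 11

U(18, 29) = 4704.
Set U(32, z) = 4704 and solve.
With w = 32: (32 − 4)^2 = 784, so (z − 5) = 4704/784 = 6.
So z = 5 + 6 = 11.
Check: U(32, 11) = 4704.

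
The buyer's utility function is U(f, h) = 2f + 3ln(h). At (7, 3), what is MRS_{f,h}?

MRS = 2

MU_f = 2, MU_h = 3/h.
MRS = 2 ÷ (3/h).
At (7, 3): MRS = 2.
The indifference curve has slope −2 at this bundle.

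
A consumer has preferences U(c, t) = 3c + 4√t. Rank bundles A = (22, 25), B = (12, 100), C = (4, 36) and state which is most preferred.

Bundle A

Evaluate utility at each bundle:
U(A) = 86.000.
U(B) = 76.000.
U(C) = 36.000.
Highest utility is A, so A ≻ B ≻ C.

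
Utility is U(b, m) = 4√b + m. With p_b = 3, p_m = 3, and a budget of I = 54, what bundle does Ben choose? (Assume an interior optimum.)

b* = 4, m* = 14

MU_b = 4/(2√b), MU_m = 1.
MRS = 4/(2√b) ÷ 1.
Tangency: set MRS = p_b/p_m = 3/3 = 1.
MRS depends only on b: 2/√b = 1 ⇒ √b = 2/1 = 2 ⇒ b* = 4.
From the budget, 3·m = 54 − 3·4 = 42, so m* = 14.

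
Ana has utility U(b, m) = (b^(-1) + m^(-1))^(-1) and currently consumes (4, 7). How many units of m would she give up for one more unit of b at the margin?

MRS = 49/16

For CES with ρ = -1, MRS = (m/b)^2.
At (4, 7): MRS = 49/16.
So at (4, 7) the consumer would give up 49/16 units of m for one more unit of b.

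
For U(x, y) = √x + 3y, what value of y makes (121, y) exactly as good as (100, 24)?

U(100, 24) = 82.
Set U(121, y) = 82 and solve.
With x = 121: √121 = 11, so 3y = 82 − 11 = 71 and y = 71/3.
Check: U(121, 71/3) = 82.

y = 71/3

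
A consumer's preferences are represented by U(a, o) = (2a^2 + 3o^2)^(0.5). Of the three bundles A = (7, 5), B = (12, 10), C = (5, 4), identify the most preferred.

Bundle B

Evaluate utility at each bundle:
U(A) = 13.153.
U(B) = 24.249.
U(C) = 9.899.
Highest utility is B, so B ≻ A ≻ C.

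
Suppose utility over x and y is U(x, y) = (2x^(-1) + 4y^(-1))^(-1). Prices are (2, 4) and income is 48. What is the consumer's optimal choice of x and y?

For CES with ρ = -1, MRS = (2/4)·(y/x)^2.
Tangency: set MRS = p_x/p_y = 2/4 = 0.5.
So (y/x)^2 = 1; taking the square root, y/x = 1, i.e. y = x.
Substitute into the budget 2·x + 4·y = 48: 6·x = 48, so x* = 8 and y* = 8.

x* = 8, y* = 8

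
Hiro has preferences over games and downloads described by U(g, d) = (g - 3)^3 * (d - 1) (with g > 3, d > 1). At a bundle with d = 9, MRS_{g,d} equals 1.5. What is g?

g = 19

MU_g = 3·(g−3)^2·(d−1), MU_d = (g−3)^3.
MRS = (3/1)·(d−1)/(g−3).
Substitute d = 9: MRS = 24/(g − 3). Setting this equal to 1.5 gives g − 3 = 24/1.5 = 16, so g = 19.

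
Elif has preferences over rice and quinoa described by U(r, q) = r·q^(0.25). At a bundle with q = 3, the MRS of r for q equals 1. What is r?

r = 12

MU_r = q^(0.25) and MU_q = 0.25·r·q^(-0.75).
MRS = MU_r/MU_q = (4)·q/r.
Substitute q = 3: MRS = 12/r. Setting 12/r = 1 gives r = 12/1 = 12.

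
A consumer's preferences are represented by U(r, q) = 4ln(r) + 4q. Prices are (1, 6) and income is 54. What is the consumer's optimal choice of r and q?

r* = 6, q* = 8

MU_r = 4/r, MU_q = 4.
MRS = 4/r ÷ 4.
Tangency: set MRS = p_r/p_q = 1/6.
MRS depends only on r: 1/r = 1/6 ⇒ r* = 1/(1/6) = 6.
From the budget, 6·q = 54 − 1·6 = 48, so q* = 8.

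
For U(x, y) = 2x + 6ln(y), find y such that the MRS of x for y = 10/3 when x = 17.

y = 10

MU_x = 2, MU_y = 6/y.
MRS = 2 ÷ (6/y).
MRS depends only on y: (1/3)·y = 10/3 ⇒ y = (10/3)/(1/3) = 10.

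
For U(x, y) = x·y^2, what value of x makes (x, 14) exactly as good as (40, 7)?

U(40, 7) = 1960.
Set U(x, 14) = 1960 and solve.
With y = 14: 14^2 = 196, so x = 1960/196 = 10.
Check: U(10, 14) = 1960.

x = 10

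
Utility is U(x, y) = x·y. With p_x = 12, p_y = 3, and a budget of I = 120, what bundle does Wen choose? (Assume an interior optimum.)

MU_x = y and MU_y = x.
MRS = MU_x/MU_y = y/x.
Tangency: set MRS = p_x/p_y = 12/3 = 4.
So y/x = 4, i.e. y = 4·x.
Substitute into the budget 12·x + 3·y = 120: 24·x = 120, so x* = 5.
Then y* = 4·5 = 20.

x* = 5, y* = 20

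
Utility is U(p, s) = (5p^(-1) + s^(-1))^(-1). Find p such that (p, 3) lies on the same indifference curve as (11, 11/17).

U depends on (p, s) only through S = 5p^(-1) + s^(-1), so equal utility means equal S. At (11, 11/17): S = 2.
With s = 3: 3^(-1) = 1/3, so 5p^(-1) = 2 − 1/3 = 5/3, i.e. p^(-1) = 1/3.
Hence p = 1/(1/3) = 3.
Check: U(3, 3) = 0.5.

p = 3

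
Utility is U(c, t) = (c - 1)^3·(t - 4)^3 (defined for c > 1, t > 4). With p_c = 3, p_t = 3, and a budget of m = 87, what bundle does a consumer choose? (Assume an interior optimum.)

c* = 13, t* = 16

MU_c = 3·(c−1)^2·(t−4)^3, MU_t = 3·(c−1)^3·(t−4)^2.
MRS = (t−4)/(c−1).
Tangency: set MRS = p_c/p_t = 3/3 = 1.
So (t − 4)/(c − 1) = 1, i.e. (t − 4) = (c − 1).
Rewrite the budget in excess-of-subsistence terms: 3·(c − 1) + 3·(t − 4) = 87 − 3·1 − 3·4 = 72.
Substituting, 6·(c − 1) = 72, so c − 1 = 12 and c* = 13.
Then t − 4 = 12, so t* = 16.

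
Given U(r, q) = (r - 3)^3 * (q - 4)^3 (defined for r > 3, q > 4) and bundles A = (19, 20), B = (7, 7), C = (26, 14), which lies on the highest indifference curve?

Evaluate utility at each bundle:
U(A) = 16777216.
U(B) = 1728.
U(C) = 12167000.
Highest utility is A, so A ≻ C ≻ B.

Bundle A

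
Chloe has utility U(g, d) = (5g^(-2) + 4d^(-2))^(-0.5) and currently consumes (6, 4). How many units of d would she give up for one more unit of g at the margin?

For CES with ρ = -2, MRS = (5/4)·(d/g)^3.
At (6, 4): MRS = 10/27.
The indifference curve has slope −10/27 at this bundle.

MRS = 10/27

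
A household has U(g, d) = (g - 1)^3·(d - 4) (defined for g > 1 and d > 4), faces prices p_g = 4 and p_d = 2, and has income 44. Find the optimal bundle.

MU_g = 3·(g−1)^2·(d−4), MU_d = (g−1)^3.
MRS = (3/1)·(d−4)/(g−1).
Tangency: set MRS = p_g/p_d = 4/2 = 2.
So (3/1)·(d − 4)/(g − 1) = 2, i.e. (d − 4) = (2/3)·(g − 1).
Rewrite the budget in excess-of-subsistence terms: 4·(g − 1) + 2·(d − 4) = 44 − 4·1 − 2·4 = 32.
Substituting, (16/3)·(g − 1) = 32, so g − 1 = 6 and g* = 7.
Then d − 4 = (2/3)·6 = 4, so d* = 8.

g* = 7, d* = 8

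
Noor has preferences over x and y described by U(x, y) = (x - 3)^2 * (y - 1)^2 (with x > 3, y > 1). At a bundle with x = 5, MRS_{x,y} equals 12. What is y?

MU_x = 2·(x−3)·(y−1)^2, MU_y = 2·(x−3)^2·(y−1).
MRS = (y−1)/(x−3).
Substitute x = 5: MRS = (y − 1)/2. Setting this equal to 12 gives y − 1 = 12·2 = 24, so y = 25.

y = 25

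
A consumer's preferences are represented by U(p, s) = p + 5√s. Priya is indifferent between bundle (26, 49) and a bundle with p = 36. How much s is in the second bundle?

s = 25

U(26, 49) = 61.
Set U(36, s) = 61 and solve.
With p = 36: 5√s = 61 − 36 = 25, so √s = 5 and s = 25.
Check: U(36, 25) = 61.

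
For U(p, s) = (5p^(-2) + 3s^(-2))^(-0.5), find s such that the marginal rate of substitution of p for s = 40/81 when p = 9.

For CES with ρ = -2, MRS = (5/3)·(s/p)^3.
Setting (5/3)·(s/9)^3 = 40/81 gives (s/9)^3 = 8/27, so s/9 = 2/3 and s = 6.

s = 6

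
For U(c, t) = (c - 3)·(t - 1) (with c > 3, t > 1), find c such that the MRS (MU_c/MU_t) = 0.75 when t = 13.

c = 19

MU_c = (t−1), MU_t = (c−3).
MRS = (t−1)/(c−3).
Substitute t = 13: MRS = 12/(c − 3). Setting this equal to 0.75 gives c − 3 = 12/0.75 = 16, so c = 19.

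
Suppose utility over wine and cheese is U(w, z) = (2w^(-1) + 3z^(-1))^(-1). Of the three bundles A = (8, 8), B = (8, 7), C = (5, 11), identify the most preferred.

Bundle A

Evaluate utility at each bundle:
U(A) = 1.600.
U(B) = 1.474.
U(C) = 1.486.
Highest utility is A, so A ≻ C ≻ B.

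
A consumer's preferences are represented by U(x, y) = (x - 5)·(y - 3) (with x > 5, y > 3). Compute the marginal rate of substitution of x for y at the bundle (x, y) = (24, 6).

MU_x = (y−3), MU_y = (x−5).
MRS = (y−3)/(x−5).
At (24, 6): MRS = 3/19.
So at (24, 6) the consumer would give up 3/19 units of y for one more unit of x.

MRS = 3/19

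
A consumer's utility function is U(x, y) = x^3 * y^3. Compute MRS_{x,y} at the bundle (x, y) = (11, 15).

MRS = 15/11

MU_x = 3·x^2·y^3 and MU_y = 3·x^3·y^2.
MRS = MU_x/MU_y = y/x.
At (11, 15): MRS = 15/11.
That is, one extra unit of x is worth 15/11 units of y at the margin.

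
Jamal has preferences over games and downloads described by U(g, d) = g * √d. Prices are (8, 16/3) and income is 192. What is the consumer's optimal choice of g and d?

g* = 16, d* = 12

MU_g = √d and MU_d = 0.5·g·d^(-0.5).
MRS = MU_g/MU_d = (2)·d/g.
Tangency: set MRS = p_g/p_d = 8/(16/3) = 1.5.
So (2)·d/g = 1.5, i.e. d = 0.75·g.
Substitute into the budget 8·g + (16/3)·d = 192: 12·g = 192, so g* = 16.
Then d* = 0.75·16 = 12.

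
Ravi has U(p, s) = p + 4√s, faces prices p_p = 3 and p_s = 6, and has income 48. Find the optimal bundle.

p* = 14, s* = 1

MU_p = 1, MU_s = 4/(2√s).
MRS = 1 ÷ (4/(2√s)).
Tangency: set MRS = p_p/p_s = 3/6 = 0.5.
MRS depends only on s: 0.5·√s = 0.5 ⇒ √s = 0.5/0.5 = 1 ⇒ s* = 1.
From the budget, 3·p = 48 − 6·1 = 42, so p* = 14.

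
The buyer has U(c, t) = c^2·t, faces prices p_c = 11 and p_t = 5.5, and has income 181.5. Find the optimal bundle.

c* = 11, t* = 11

MU_c = 2·c·t and MU_t = c^2.
MRS = MU_c/MU_t = (2/1)·t/c.
Tangency: set MRS = p_c/p_t = 11/5.5 = 2.
So (2/1)·t/c = 2, i.e. t = c.
Substitute into the budget 11·c + 5.5·t = 181.5: 16.5·c = 181.5, so c* = 11.
Then t* = 11.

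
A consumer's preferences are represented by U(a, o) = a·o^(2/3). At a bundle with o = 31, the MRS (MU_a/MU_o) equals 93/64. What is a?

a = 32

MU_a = o^(2/3) and MU_o = 2/3·a·o^(-1/3).
MRS = MU_a/MU_o = (1.5)·o/a.
Substitute o = 31: MRS = 46.5/a. Setting 46.5/a = 93/64 gives a = 46.5/(93/64) = 32.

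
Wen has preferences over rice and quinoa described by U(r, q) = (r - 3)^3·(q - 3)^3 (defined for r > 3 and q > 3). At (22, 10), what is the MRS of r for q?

MRS = 7/19

MU_r = 3·(r−3)^2·(q−3)^3, MU_q = 3·(r−3)^3·(q−3)^2.
MRS = (q−3)/(r−3).
At (22, 10): MRS = 7/19.
So at (22, 10) the consumer would give up 7/19 units of q for one more unit of r.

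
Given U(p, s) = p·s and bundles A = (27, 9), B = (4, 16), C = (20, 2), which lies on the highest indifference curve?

Bundle A

Evaluate utility at each bundle:
U(A) = 243.
U(B) = 64.
U(C) = 40.
Highest utility is A, so A ≻ B ≻ C.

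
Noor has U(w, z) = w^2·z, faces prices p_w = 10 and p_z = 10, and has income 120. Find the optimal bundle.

MU_w = 2·w·z and MU_z = w^2.
MRS = MU_w/MU_z = (2/1)·z/w.
Tangency: set MRS = p_w/p_z = 10/10 = 1.
So (2/1)·z/w = 1, i.e. z = 0.5·w.
Substitute into the budget 10·w + 10·z = 120: 15·w = 120, so w* = 8.
Then z* = 0.5·8 = 4.

w* = 8, z* = 4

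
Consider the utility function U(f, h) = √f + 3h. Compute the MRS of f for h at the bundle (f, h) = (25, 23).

MU_f = 1/(2√f), MU_h = 3.
MRS = 1/(2√f) ÷ 3.
At (25, 23): MRS = 1/30.
The indifference curve has slope −1/30 at this bundle.

MRS = 1/30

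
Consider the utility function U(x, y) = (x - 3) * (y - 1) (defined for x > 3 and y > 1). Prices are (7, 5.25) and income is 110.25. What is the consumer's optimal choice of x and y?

MU_x = (y−1), MU_y = (x−3).
MRS = (y−1)/(x−3).
Tangency: set MRS = p_x/p_y = 7/5.25 = 4/3.
So (y − 1)/(x − 3) = 4/3, i.e. (y − 1) = (4/3)·(x − 3).
Rewrite the budget in excess-of-subsistence terms: 7·(x − 3) + 5.25·(y − 1) = 110.25 − 7·3 − 5.25·1 = 84.
Substituting, 14·(x − 3) = 84, so x − 3 = 6 and x* = 9.
Then y − 1 = (4/3)·6 = 8, so y* = 9.

x* = 9, y* = 9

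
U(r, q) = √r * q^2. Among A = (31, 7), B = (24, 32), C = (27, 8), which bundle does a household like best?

Bundle B

Evaluate utility at each bundle:
U(A) = 272.820.
U(B) = 5016.555.
U(C) = 332.554.
Highest utility is B, so B ≻ C ≻ A.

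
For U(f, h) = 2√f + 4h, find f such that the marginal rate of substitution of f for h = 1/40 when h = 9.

MU_f = 2/(2√f), MU_h = 4.
MRS = 2/(2√f) ÷ 4.
MRS depends only on f: 0.25/√f = 1/40 ⇒ √f = 0.25/(1/40) = 10 ⇒ f = 100.

f = 100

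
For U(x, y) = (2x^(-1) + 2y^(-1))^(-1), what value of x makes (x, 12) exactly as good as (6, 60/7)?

U depends on (x, y) only through S = 2x^(-1) + 2y^(-1), so equal utility means equal S. At (6, 60/7): S = 17/30.
With y = 12: 2·12^(-1) = 1/6, so 2x^(-1) = 17/30 − 1/6 = 0.4, i.e. x^(-1) = 0.2.
Hence x = 1/0.2 = 5.
Check: U(5, 12) = 1.7647.

x = 5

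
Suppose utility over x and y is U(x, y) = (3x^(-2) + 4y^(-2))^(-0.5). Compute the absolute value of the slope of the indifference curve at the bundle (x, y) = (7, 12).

MRS = 1296/343

For CES with ρ = -2, MRS = (3/4)·(y/x)^3.
At (7, 12): MRS = 1296/343.
The indifference curve has slope −1296/343 at this bundle.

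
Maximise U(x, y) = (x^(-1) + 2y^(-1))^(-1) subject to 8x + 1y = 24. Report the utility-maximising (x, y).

x* = 2, y* = 8

For CES with ρ = -1, MRS = (1/2)·(y/x)^2.
Tangency: set MRS = p_x/p_y = 8/1 = 8.
So (y/x)^2 = 16; taking the square root, y/x = 4, i.e. y = 4·x.
Substitute into the budget 8·x + 1·y = 24: 12·x = 24, so x* = 2 and y* = 4·2 = 8.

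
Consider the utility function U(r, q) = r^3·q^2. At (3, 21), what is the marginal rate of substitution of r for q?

MU_r = 3·r^2·q^2 and MU_q = 2·r^3·q.
MRS = MU_r/MU_q = (3/2)·q/r.
At (3, 21): MRS = 10.5.
That is, one extra unit of r is worth 10.5 units of q at the margin.

MRS = 10.5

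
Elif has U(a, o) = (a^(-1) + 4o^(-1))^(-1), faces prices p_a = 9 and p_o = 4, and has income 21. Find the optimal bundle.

For CES with ρ = -1, MRS = (1/4)·(o/a)^2.
Tangency: set MRS = p_a/p_o = 9/4 = 2.25.
So (o/a)^2 = 9; taking the square root, o/a = 3, i.e. o = 3·a.
Substitute into the budget 9·a + 4·o = 21: 21·a = 21, so a* = 1 and o* = 3·1 = 3.

a* = 1, o* = 3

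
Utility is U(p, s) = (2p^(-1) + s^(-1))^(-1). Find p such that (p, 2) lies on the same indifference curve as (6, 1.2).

U depends on (p, s) only through S = 2p^(-1) + s^(-1), so equal utility means equal S. At (6, 1.2): S = 7/6.
With s = 2: 2^(-1) = 0.5, so 2p^(-1) = 7/6 − 0.5 = 2/3, i.e. p^(-1) = 1/3.
Hence p = 1/(1/3) = 3.
Check: U(3, 2) = 0.8571.

p = 3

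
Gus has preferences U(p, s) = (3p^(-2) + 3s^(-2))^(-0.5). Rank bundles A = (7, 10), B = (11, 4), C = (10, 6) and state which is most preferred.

Bundle A

Evaluate utility at each bundle:
U(A) = 3.311.
U(B) = 2.170.
U(C) = 2.970.
Highest utility is A, so A ≻ C ≻ B.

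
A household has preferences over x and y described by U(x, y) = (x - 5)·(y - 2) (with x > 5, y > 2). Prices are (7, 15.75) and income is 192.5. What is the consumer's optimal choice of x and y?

x* = 14, y* = 6

MU_x = (y−2), MU_y = (x−5).
MRS = (y−2)/(x−5).
Tangency: set MRS = p_x/p_y = 7/15.75 = 4/9.
So (y − 2)/(x − 5) = 4/9, i.e. (y − 2) = (4/9)·(x − 5).
Rewrite the budget in excess-of-subsistence terms: 7·(x − 5) + 15.75·(y − 2) = 192.5 − 7·5 − 15.75·2 = 126.
Substituting, 14·(x − 5) = 126, so x − 5 = 9 and x* = 14.
Then y − 2 = (4/9)·9 = 4, so y* = 6.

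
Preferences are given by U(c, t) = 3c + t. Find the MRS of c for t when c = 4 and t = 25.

MU_c = 3, MU_t = 1, so MRS = 3/1 = 3 at every bundle.
At (4, 25): MRS = 3.
The indifference curve has slope −3 at this bundle.

MRS = 3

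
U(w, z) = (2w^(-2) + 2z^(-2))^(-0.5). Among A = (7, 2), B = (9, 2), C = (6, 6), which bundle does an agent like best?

Evaluate utility at each bundle:
U(A) = 1.360.
U(B) = 1.381.
U(C) = 3.000.
Highest utility is C, so C ≻ B ≻ A.

Bundle C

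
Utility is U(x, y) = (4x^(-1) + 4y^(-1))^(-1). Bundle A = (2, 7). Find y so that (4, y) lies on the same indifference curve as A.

y = 28/11

U depends on (x, y) only through S = 4x^(-1) + 4y^(-1), so equal utility means equal S. At (2, 7): S = 18/7.
With x = 4: 4·4^(-1) = 1, so 4y^(-1) = 18/7 − 1 = 11/7, i.e. y^(-1) = 11/28.
Hence y = 1/(11/28) = 28/11.
Check: U(4, 28/11) = 0.3889.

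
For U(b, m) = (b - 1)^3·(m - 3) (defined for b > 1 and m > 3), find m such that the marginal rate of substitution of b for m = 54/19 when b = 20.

MU_b = 3·(b−1)^2·(m−3), MU_m = (b−1)^3.
MRS = (3/1)·(m−3)/(b−1).
Substitute b = 20: MRS = (m − 3)/(19/3). Setting this equal to 54/19 gives m − 3 = (54/19)·(19/3) = 18, so m = 21.

m = 21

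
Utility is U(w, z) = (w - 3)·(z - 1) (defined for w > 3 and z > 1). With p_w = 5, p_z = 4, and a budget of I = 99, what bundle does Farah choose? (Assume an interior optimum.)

w* = 11, z* = 11

MU_w = (z−1), MU_z = (w−3).
MRS = (z−1)/(w−3).
Tangency: set MRS = p_w/p_z = 5/4 = 1.25.
So (z − 1)/(w − 3) = 1.25, i.e. (z − 1) = 1.25·(w − 3).
Rewrite the budget in excess-of-subsistence terms: 5·(w − 3) + 4·(z − 1) = 99 − 5·3 − 4·1 = 80.
Substituting, 10·(w − 3) = 80, so w − 3 = 8 and w* = 11.
Then z − 1 = 1.25·8 = 10, so z* = 11.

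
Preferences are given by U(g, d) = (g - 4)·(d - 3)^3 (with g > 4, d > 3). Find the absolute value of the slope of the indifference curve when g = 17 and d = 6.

MRS = 1/13

MU_g = (d−3)^3, MU_d = 3·(g−4)·(d−3)^2.
MRS = (1/3)·(d−3)/(g−4).
At (17, 6): MRS = 1/13.
So at (17, 6) the consumer would give up 1/13 units of d for one more unit of g.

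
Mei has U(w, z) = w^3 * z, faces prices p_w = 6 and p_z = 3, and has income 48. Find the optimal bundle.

w* = 6, z* = 4

MU_w = 3·w^2·z and MU_z = w^3.
MRS = MU_w/MU_z = (3/1)·z/w.
Tangency: set MRS = p_w/p_z = 6/3 = 2.
So (3/1)·z/w = 2, i.e. z = (2/3)·w.
Substitute into the budget 6·w + 3·z = 48: 8·w = 48, so w* = 6.
Then z* = (2/3)·6 = 4.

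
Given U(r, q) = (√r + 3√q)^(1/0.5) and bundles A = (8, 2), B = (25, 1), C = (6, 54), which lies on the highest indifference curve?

Evaluate utility at each bundle:
U(A) = 50.000.
U(B) = 64.000.
U(C) = 600.000.
Highest utility is C, so C ≻ B ≻ A.

Bundle C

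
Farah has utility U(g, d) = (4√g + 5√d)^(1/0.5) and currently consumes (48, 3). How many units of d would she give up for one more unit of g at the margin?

MRS = 0.2

For CES with ρ = 0.5, MRS = (4/5)·√(d/g).
At (48, 3): MRS = 0.2.
That is, one extra unit of g is worth 0.2 units of d at the margin.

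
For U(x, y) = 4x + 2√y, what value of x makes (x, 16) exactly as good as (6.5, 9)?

U(6.5, 9) = 32.
Set U(x, 16) = 32 and solve.
With y = 16: √16 = 4, so 4x = 32 − 2·4 = 24 and x = 6.
Check: U(6, 16) = 32.

x = 6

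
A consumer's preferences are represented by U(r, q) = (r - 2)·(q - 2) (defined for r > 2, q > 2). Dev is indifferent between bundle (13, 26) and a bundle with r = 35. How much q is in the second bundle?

q = 10

U(13, 26) = 264.
Set U(35, q) = 264 and solve.
With r = 35: (35 − 2) = 33, so (q − 2) = 264/33 = 8.
So q = 2 + 8 = 10.
Check: U(35, 10) = 264.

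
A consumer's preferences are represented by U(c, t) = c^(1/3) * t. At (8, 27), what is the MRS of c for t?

MU_c = 1/3·c^(-2/3)·t and MU_t = c^(1/3).
MRS = MU_c/MU_t = (1/3)·t/c.
At (8, 27): MRS = 1.125.
The indifference curve has slope −1.125 at this bundle.

MRS = 1.125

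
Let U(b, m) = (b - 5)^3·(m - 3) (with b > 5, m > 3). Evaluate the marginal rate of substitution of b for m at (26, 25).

MRS = 22/7

MU_b = 3·(b−5)^2·(m−3), MU_m = (b−5)^3.
MRS = (3/1)·(m−3)/(b−5).
At (26, 25): MRS = 22/7.
So at (26, 25) the consumer would give up 22/7 units of m for one more unit of b.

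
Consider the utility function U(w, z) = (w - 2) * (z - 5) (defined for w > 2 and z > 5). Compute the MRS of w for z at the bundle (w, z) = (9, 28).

MRS = 23/7

MU_w = (z−5), MU_z = (w−2).
MRS = (z−5)/(w−2).
At (9, 28): MRS = 23/7.
So at (9, 28) the consumer would give up 23/7 units of z for one more unit of w.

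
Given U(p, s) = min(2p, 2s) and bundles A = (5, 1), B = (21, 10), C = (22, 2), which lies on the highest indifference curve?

Evaluate utility at each bundle:
U(A) = 2.
U(B) = 20.
U(C) = 4.
Highest utility is B, so B ≻ C ≻ A.

Bundle B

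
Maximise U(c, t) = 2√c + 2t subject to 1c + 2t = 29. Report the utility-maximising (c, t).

c* = 1, t* = 14

MU_c = 2/(2√c), MU_t = 2.
MRS = 2/(2√c) ÷ 2.
Tangency: set MRS = p_c/p_t = 1/2 = 0.5.
MRS depends only on c: 0.5/√c = 0.5 ⇒ √c = 0.5/0.5 = 1 ⇒ c* = 1.
From the budget, 2·t = 29 − 1·1 = 28, so t* = 14.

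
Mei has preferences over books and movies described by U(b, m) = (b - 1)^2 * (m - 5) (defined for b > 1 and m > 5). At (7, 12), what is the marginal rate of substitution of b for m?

MRS = 7/3

MU_b = 2·(b−1)·(m−5), MU_m = (b−1)^2.
MRS = (2/1)·(m−5)/(b−1).
At (7, 12): MRS = 7/3.
So at (7, 12) the consumer would give up 7/3 units of m for one more unit of b.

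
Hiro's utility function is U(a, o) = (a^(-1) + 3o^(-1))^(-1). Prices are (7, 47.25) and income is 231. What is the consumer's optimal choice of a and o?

a* = 6, o* = 4

For CES with ρ = -1, MRS = (1/3)·(o/a)^2.
Tangency: set MRS = p_a/p_o = 7/47.25 = 4/27.
So (o/a)^2 = 4/9; taking the square root, o/a = 2/3, i.e. o = (2/3)·a.
Substitute into the budget 7·a + 47.25·o = 231: 38.5·a = 231, so a* = 6 and o* = (2/3)·6 = 4.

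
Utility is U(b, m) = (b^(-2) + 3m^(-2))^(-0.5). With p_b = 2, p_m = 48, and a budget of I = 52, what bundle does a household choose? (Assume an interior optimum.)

For CES with ρ = -2, MRS = (1/3)·(m/b)^3.
Tangency: set MRS = p_b/p_m = 2/48 = 1/24.
So (m/b)^3 = 0.125; taking the cube root, m/b = 0.5, i.e. m = 0.5·b.
Substitute into the budget 2·b + 48·m = 52: 26·b = 52, so b* = 2 and m* = 0.5·2 = 1.

b* = 2, m* = 1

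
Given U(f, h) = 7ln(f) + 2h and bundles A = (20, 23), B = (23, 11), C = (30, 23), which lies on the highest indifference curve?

Evaluate utility at each bundle:
U(A) = 66.970.
U(B) = 43.948.
U(C) = 69.808.
Highest utility is C, so C ≻ A ≻ B.

Bundle C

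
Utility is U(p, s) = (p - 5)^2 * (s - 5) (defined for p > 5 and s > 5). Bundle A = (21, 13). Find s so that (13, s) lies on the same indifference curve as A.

s = 37

U(21, 13) = 2048.
Set U(13, s) = 2048 and solve.
With p = 13: (13 − 5)^2 = 64, so (s − 5) = 2048/64 = 32.
So s = 5 + 32 = 37.
Check: U(13, 37) = 2048.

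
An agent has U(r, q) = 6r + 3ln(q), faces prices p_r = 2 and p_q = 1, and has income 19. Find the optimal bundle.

MU_r = 6, MU_q = 3/q.
MRS = 6 ÷ (3/q).
Tangency: set MRS = p_r/p_q = 2/1 = 2.
MRS depends only on q: 2·q = 2 ⇒ q* = 2/2 = 1.
From the budget, 2·r = 19 − 1·1 = 18, so r* = 9.

r* = 9, q* = 1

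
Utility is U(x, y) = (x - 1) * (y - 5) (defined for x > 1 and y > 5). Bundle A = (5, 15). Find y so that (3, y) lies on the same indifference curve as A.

y = 25

U(5, 15) = 40.
Set U(3, y) = 40 and solve.
With x = 3: (3 − 1) = 2, so (y − 5) = 40/2 = 20.
So y = 5 + 20 = 25.
Check: U(3, 25) = 40.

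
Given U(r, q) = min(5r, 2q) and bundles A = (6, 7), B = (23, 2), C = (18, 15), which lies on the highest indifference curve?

Bundle C

Evaluate utility at each bundle:
U(A) = 14.
U(B) = 4.
U(C) = 30.
Highest utility is C, so C ≻ A ≻ B.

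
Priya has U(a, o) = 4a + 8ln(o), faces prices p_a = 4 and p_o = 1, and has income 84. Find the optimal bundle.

a* = 19, o* = 8

MU_a = 4, MU_o = 8/o.
MRS = 4 ÷ (8/o).
Tangency: set MRS = p_a/p_o = 4/1 = 4.
MRS depends only on o: 0.5·o = 4 ⇒ o* = 4/0.5 = 8.
From the budget, 4·a = 84 − 1·8 = 76, so a* = 19.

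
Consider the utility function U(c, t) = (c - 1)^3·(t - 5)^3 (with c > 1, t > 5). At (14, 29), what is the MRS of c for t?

MU_c = 3·(c−1)^2·(t−5)^3, MU_t = 3·(c−1)^3·(t−5)^2.
MRS = (t−5)/(c−1).
At (14, 29): MRS = 24/13.
The indifference curve has slope −24/13 at this bundle.

MRS = 24/13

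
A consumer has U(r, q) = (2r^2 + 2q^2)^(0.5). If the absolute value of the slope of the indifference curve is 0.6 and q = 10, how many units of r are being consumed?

For CES with ρ = 2, MRS = (q/r)^(-1).
Setting (10/r)^(-1) = 0.6 gives 10/r = 5/3 and r = 6.

r = 6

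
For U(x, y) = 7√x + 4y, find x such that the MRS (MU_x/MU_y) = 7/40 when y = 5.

MU_x = 7/(2√x), MU_y = 4.
MRS = 7/(2√x) ÷ 4.
MRS depends only on x: 0.875/√x = 7/40 ⇒ √x = 0.875/(7/40) = 5 ⇒ x = 25.

x = 25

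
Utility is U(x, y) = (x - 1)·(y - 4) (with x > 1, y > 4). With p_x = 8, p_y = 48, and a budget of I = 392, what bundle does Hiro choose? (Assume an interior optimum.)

MU_x = (y−4), MU_y = (x−1).
MRS = (y−4)/(x−1).
Tangency: set MRS = p_x/p_y = 8/48 = 1/6.
So (y − 4)/(x − 1) = 1/6, i.e. (y − 4) = (1/6)·(x − 1).
Rewrite the budget in excess-of-subsistence terms: 8·(x − 1) + 48·(y − 4) = 392 − 8·1 − 48·4 = 192.
Substituting, 16·(x − 1) = 192, so x − 1 = 12 and x* = 13.
Then y − 4 = (1/6)·12 = 2, so y* = 6.

x* = 13, y* = 6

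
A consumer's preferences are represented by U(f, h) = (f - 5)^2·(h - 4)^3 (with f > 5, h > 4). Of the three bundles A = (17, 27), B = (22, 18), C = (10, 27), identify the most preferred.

Bundle A

Evaluate utility at each bundle:
U(A) = 1752048.
U(B) = 793016.
U(C) = 304175.
Highest utility is A, so A ≻ B ≻ C.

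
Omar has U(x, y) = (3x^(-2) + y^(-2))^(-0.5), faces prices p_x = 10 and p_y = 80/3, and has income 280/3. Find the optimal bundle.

For CES with ρ = -2, MRS = (3/1)·(y/x)^3.
Tangency: set MRS = p_x/p_y = 10/(80/3) = 0.375.
So (y/x)^3 = 0.125; taking the cube root, y/x = 0.5, i.e. y = 0.5·x.
Substitute into the budget 10·x + (80/3)·y = 280/3: (70/3)·x = 280/3, so x* = 4 and y* = 0.5·4 = 2.

x* = 4, y* = 2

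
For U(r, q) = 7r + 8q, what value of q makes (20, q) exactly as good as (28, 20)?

U(28, 20) = 356.
Set U(20, q) = 356 and solve.
7·20 + 8q = 356 ⇒ 8q = 216 ⇒ q = 27.
Check: U(20, 27) = 356.

q = 27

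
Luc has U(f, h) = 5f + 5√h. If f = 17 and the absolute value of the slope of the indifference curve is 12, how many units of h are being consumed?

MU_f = 5, MU_h = 5/(2√h).
MRS = 5 ÷ (5/(2√h)).
MRS depends only on h: 2·√h = 12 ⇒ √h = 12/2 = 6 ⇒ h = 36.

h = 36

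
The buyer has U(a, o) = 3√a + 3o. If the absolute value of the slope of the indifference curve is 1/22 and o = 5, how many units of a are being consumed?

a = 121

MU_a = 3/(2√a), MU_o = 3.
MRS = 3/(2√a) ÷ 3.
MRS depends only on a: 0.5/√a = 1/22 ⇒ √a = 0.5/(1/22) = 11 ⇒ a = 121.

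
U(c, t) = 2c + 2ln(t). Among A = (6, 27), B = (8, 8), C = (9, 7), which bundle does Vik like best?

Bundle C

Evaluate utility at each bundle:
U(A) = 18.592.
U(B) = 20.159.
U(C) = 21.892.
Highest utility is C, so C ≻ B ≻ A.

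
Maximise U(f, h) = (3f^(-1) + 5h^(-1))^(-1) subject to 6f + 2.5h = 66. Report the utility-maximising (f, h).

For CES with ρ = -1, MRS = (3/5)·(h/f)^2.
Tangency: set MRS = p_f/p_h = 6/2.5 = 2.4.
So (h/f)^2 = 4; taking the square root, h/f = 2, i.e. h = 2·f.
Substitute into the budget 6·f + 2.5·h = 66: 11·f = 66, so f* = 6 and h* = 2·6 = 12.

f* = 6, h* = 12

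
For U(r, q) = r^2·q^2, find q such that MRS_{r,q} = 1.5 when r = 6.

MU_r = 2·r·q^2 and MU_q = 2·r^2·q.
MRS = MU_r/MU_q = q/r.
Substitute r = 6: MRS = q/6. Setting q/6 = 1.5 gives q = 1.5·6 = 9.

q = 9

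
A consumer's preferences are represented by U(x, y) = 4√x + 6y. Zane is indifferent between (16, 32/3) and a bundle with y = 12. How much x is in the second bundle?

U(16, 32/3) = 80.
Set U(x, 12) = 80 and solve.
With y = 12: 4√x = 80 − 6·12 = 8, so √x = 2 and x = 4.
Check: U(4, 12) = 80.

x = 4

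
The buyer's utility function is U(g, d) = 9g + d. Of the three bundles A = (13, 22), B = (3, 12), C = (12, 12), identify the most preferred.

Bundle A

Evaluate utility at each bundle:
U(A) = 139.
U(B) = 39.
U(C) = 120.
Highest utility is A, so A ≻ C ≻ B.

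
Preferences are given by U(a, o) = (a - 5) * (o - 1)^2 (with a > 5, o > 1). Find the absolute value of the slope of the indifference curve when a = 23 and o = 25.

MRS = 2/3

MU_a = (o−1)^2, MU_o = 2·(a−5)·(o−1).
MRS = (1/2)·(o−1)/(a−5).
At (23, 25): MRS = 2/3.
The indifference curve has slope −2/3 at this bundle.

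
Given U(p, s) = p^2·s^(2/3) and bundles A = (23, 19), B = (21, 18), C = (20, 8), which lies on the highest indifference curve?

Evaluate utility at each bundle:
U(A) = 3766.674.
U(B) = 3028.914.
U(C) = 1600.000.
Highest utility is A, so A ≻ B ≻ C.

Bundle A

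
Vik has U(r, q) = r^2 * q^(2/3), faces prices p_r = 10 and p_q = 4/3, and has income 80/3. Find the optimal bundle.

MU_r = 2·r·q^(2/3) and MU_q = 2/3·r^2·q^(-1/3).
MRS = MU_r/MU_q = (3)·q/r.
Tangency: set MRS = p_r/p_q = 10/(4/3) = 7.5.
So (3)·q/r = 7.5, i.e. q = 2.5·r.
Substitute into the budget 10·r + (4/3)·q = 80/3: (40/3)·r = 80/3, so r* = 2.
Then q* = 2.5·2 = 5.

r* = 2, q* = 5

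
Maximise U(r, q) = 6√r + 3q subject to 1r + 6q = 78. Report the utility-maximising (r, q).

MU_r = 6/(2√r), MU_q = 3.
MRS = 6/(2√r) ÷ 3.
Tangency: set MRS = p_r/p_q = 1/6.
MRS depends only on r: 1/√r = 1/6 ⇒ √r = 1/(1/6) = 6 ⇒ r* = 36.
From the budget, 6·q = 78 − 1·36 = 42, so q* = 7.

r* = 36, q* = 7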